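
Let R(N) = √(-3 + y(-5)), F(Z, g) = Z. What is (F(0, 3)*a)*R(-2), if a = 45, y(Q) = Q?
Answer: 0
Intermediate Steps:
R(N) = 2*I*√2 (R(N) = √(-3 - 5) = √(-8) = 2*I*√2)
(F(0, 3)*a)*R(-2) = (0*45)*(2*I*√2) = 0*(2*I*√2) = 0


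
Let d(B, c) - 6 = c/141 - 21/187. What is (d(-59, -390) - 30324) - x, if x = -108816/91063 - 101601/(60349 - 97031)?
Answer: -890222891007512173/29358537998174 ≈ -30322.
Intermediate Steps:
d(B, c) = 1101/187 + c/141 (d(B, c) = 6 + (c/141 - 21/187) = 6 + (-21/187 + c/141) = 1101/187 + c/141)
x = 5260503351/3340372966 (x = -108816*1/91063 - 101601/(-36682) = -108816/91063 - 101601*(-1/36682) = -108816/91063 + 101601/36682 = 5260503351/3340372966 ≈ 1.5748)
(d(-59, -390) - 30324) - x = ((1101/187 + (1/141)*(-390)) - 30324) - 1*5260503351/3340372966 = ((1101/187 - 130/47) - 30324) - 5260503351/3340372966 = (27437/8789 - 30324) - 5260503351/3340372966 = -266490199/8789 - 5260503351/3340372966 = -890222891007512173/29358537998174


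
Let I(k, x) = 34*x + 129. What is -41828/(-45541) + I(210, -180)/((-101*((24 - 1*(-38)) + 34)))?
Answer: 226133473/147188512 ≈ 1.5364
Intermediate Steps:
I(k, x) = 129 + 34*x
-41828/(-45541) + I(210, -180)/((-101*((24 - 1*(-38)) + 34))) = -41828/(-45541) + (129 + 34*(-180))/((-101*((24 - 1*(-38)) + 34))) = -41828*(-1/45541) + (129 - 6120)/((-101*((24 + 38) + 34))) = 41828/45541 - 5991*(-1/(101*(62 + 34))) = 41828/45541 - 5991/((-101*96)) = 41828/45541 - 5991/(-9696) = 41828/45541 - 5991*(-1/9696) = 41828/45541 + 1997/3232 = 226133473/147188512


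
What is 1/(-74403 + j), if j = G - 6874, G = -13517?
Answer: -1/94794 ≈ -1.0549e-5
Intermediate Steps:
j = -20391 (j = -13517 - 6874 = -20391)
1/(-74403 + j) = 1/(-74403 - 20391) = 1/(-94794) = -1/94794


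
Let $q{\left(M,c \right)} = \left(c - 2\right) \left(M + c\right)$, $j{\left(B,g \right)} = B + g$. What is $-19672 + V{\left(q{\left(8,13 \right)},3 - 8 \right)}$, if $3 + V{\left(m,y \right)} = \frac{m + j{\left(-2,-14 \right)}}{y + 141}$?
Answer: $- \frac{2675585}{136} \approx -19673.0$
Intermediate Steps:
$q{\left(M,c \right)} = \left(-2 + c\right) \left(M + c\right)$
$V{\left(m,y \right)} = -3 + \frac{-16 + m}{141 + y}$ ($V{\left(m,y \right)} = -3 + \frac{m - 16}{y + 141} = -3 + \frac{m - 16}{141 + y} = -3 + \frac{-16 + m}{141 + y}$)
$-19672 + V{\left(q{\left(8,13 \right)},3 - 8 \right)} = -19672 + \frac{-439 + \left(13^{2} - 16 - 26 + 8 \cdot 13\right) - 3 \left(3 - 8\right)}{141 + \left(3 - 8\right)} = -19672 + \frac{-439 + \left(169 - 16 - 26 + 104\right) - 3 \left(3 - 8\right)}{141 + \left(3 - 8\right)} = -19672 + \frac{-439 + 231 - -15}{141 - 5} = -19672 + \frac{-439 + 231 + 15}{136} = -19672 + \frac{1}{136} \left(-193\right) = -19672 - \frac{193}{136} = - \frac{2675585}{136}$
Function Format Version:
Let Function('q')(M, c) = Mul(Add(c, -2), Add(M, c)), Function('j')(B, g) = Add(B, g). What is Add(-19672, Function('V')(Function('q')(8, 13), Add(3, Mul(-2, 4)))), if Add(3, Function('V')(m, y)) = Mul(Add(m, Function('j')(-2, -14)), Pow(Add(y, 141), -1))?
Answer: Rational(-2675585, 136) ≈ -19673.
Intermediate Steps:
Function('q')(M, c) = Mul(Add(-2, c), Add(M, c))
Function('V')(m, y) = Add(-3, Mul(Pow(Add(141, y), -1), Add(-16, m))) (Function('V')(m, y) = Add(-3, Mul(Add(m, Add(-2, -14)), Pow(Add(y, 141), -1))) = Add(-3, Mul(Add(m, -16), Pow(Add(141, y), -1))) = Add(-3, Mul(Add(-16, m), Pow(Add(141, y), -1))) = Add(-3, Mul(Pow(Add(141, y), -1), Add(-16, m))))
Add(-19672, Function('V')(Function('q')(8, 13), Add(3, Mul(-2, 4)))) = Add(-19672, Mul(Pow(Add(141, Add(3, Mul(-2, 4))), -1), Add(-439, Add(Pow(13, 2), Mul(-2, 8), Mul(-2, 13), Mul(8, 13)), Mul(-3, Add(3, Mul(-2, 4)))))) = Add(-19672, Mul(Pow(Add(141, Add(3, -8)), -1), Add(-439, Add(169, -16, -26, 104), Mul(-3, Add(3, -8))))) = Add(-19672, Mul(Pow(Add(141, -5), -1), Add(-439, 231, Mul(-3, -5)))) = Add(-19672, Mul(Pow(136, -1), Add(-439, 231, 15))) = Add(-19672, Mul(Rational(1, 136), -193)) = Add(-19672, Rational(-193, 136)) = Rational(-2675585, 136)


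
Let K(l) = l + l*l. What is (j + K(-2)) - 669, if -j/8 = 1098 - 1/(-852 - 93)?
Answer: -8931203/945 ≈ -9451.0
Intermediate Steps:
K(l) = l + l**2
j = -8300888/945 (j = -8*(1098 - 1/(-852 - 93)) = -8*(1098 - 1/(-945)) = -8*(1098 - 1*(-1/945)) = -8*(1098 + 1/945) = -8*1037611/945 = -8300888/945 ≈ -8784.0)
(j + K(-2)) - 669 = (-8300888/945 - 2*(1 - 2)) - 669 = (-8300888/945 - 2*(-1)) - 669 = (-8300888/945 + 2) - 669 = -8298998/945 - 669 = -8931203/945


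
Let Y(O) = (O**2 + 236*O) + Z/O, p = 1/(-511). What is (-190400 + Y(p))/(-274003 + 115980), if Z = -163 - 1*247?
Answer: -4989901715/41263123783 ≈ -0.12093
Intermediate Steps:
Z = -410 (Z = -163 - 247 = -410)
p = -1/511 ≈ -0.0019569
Y(O) = O**2 - 410/O + 236*O (Y(O) = (O**2 + 236*O) - 410/O = O**2 - 410/O + 236*O)
(-190400 + Y(p))/(-274003 + 115980) = (-190400 + (-410 + (-1/511)**2*(236 - 1/511))/(-1/511))/(-274003 + 115980) = (-190400 - 511*(-410 + (1/261121)*(120595/511)))/(-158023) = (-190400 - 511*(-410 + 120595/133432831))*(-1/158023) = (-190400 - 511*(-54707340115/133432831))*(-1/158023) = (-190400 + 54707340115/261121)*(-1/158023) = (4989901715/261121)*(-1/158023) = -4989901715/41263123783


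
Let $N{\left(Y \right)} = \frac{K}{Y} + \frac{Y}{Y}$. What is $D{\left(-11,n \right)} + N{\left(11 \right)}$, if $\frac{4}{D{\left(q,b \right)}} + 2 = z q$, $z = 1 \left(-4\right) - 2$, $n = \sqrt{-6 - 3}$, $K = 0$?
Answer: $\frac{17}{16} \approx 1.0625$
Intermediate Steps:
$n = 3 i$ ($n = \sqrt{-9} = 3 i \approx 3.0 i$)
$N{\left(Y \right)} = 1$ ($N{\left(Y \right)} = \frac{0}{Y} + \frac{Y}{Y} = 0 + 1 = 1$)
$z = -6$ ($z = -4 - 2 = -6$)
$D{\left(q,b \right)} = \frac{4}{-2 - 6 q}$
$D{\left(-11,n \right)} + N{\left(11 \right)} = \frac{2}{-1 - -33} + 1 = \frac{2}{-1 + 33} + 1 = \frac{2}{32} + 1 = 2 \cdot \frac{1}{32} + 1 = \frac{1}{16} + 1 = \frac{17}{16}$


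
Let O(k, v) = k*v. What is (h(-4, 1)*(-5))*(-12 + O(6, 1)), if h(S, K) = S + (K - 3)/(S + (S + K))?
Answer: -780/7 ≈ -111.43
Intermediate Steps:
h(S, K) = S + (-3 + K)/(K + 2*S) (h(S, K) = S + (-3 + K)/(S + (K + S)) = S + (-3 + K)/(K + 2*S))
(h(-4, 1)*(-5))*(-12 + O(6, 1)) = (((-3 + 1 + 2*(-4)² + 1*(-4))/(1 + 2*(-4)))*(-5))*(-12 + 6*1) = (((-3 + 1 + 2*16 - 4)/(1 - 8))*(-5))*(-12 + 6) = (((-3 + 1 + 32 - 4)/(-7))*(-5))*(-6) = (-⅐*26*(-5))*(-6) = -26/7*(-5)*(-6) = (130/7)*(-6) = -780/7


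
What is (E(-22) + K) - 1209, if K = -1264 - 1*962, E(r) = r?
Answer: -3457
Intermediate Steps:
K = -2226 (K = -1264 - 962 = -2226)
(E(-22) + K) - 1209 = (-22 - 2226) - 1209 = -2248 - 1209 = -3457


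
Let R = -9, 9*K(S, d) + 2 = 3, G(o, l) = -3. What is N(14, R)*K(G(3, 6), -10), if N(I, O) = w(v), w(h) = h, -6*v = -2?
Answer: 1/27 ≈ 0.037037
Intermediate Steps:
v = ⅓ (v = -⅙*(-2) = ⅓ ≈ 0.33333)
K(S, d) = ⅑ (K(S, d) = -2/9 + (⅑)*3 = -2/9 + ⅓ = ⅑)
N(I, O) = ⅓
N(14, R)*K(G(3, 6), -10) = (⅓)*(⅑) = 1/27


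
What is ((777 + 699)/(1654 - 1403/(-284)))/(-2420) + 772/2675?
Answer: 43953970408/152495915825 ≈ 0.28823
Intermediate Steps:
((777 + 699)/(1654 - 1403/(-284)))/(-2420) + 772/2675 = (1476/(1654 - 1403*(-1/284)))*(-1/2420) + 772*(1/2675) = (1476/(1654 + 1403/284))*(-1/2420) + 772/2675 = (1476/(471139/284))*(-1/2420) + 772/2675 = (1476*(284/471139))*(-1/2420) + 772/2675 = (419184/471139)*(-1/2420) + 772/2675 = -104796/285039095 + 772/2675 = 43953970408/152495915825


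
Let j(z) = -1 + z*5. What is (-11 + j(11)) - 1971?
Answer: -1928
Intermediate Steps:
j(z) = -1 + 5*z
(-11 + j(11)) - 1971 = (-11 + (-1 + 5*11)) - 1971 = (-11 + (-1 + 55)) - 1971 = (-11 + 54) - 1971 = 43 - 1971 = -1928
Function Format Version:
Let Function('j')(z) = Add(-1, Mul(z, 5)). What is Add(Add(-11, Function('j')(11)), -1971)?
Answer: -1928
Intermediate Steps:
Function('j')(z) = Add(-1, Mul(5, z))
Add(Add(-11, Function('j')(11)), -1971) = Add(Add(-11, Add(-1, Mul(5, 11))), -1971) = Add(Add(-11, Add(-1, 55)), -1971) = Add(Add(-11, 54), -1971) = Add(43, -1971) = -1928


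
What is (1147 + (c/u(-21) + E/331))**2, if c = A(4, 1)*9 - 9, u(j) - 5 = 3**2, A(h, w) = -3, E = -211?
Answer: 7023369226896/5368489 ≈ 1.3083e+6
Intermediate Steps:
u(j) = 14 (u(j) = 5 + 3**2 = 5 + 9 = 14)
c = -36 (c = -3*9 - 9 = -27 - 9 = -36)
(1147 + (c/u(-21) + E/331))**2 = (1147 + (-36/14 - 211/331))**2 = (1147 + (-36*1/14 - 211*1/331))**2 = (1147 + (-18/7 - 211/331))**2 = (1147 - 7435/2317)**2 = (2650164/2317)**2 = 7023369226896/5368489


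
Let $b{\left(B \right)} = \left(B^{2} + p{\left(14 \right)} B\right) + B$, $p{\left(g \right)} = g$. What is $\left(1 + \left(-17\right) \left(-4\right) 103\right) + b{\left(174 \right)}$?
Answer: $39891$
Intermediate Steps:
$b{\left(B \right)} = B^{2} + 15 B$ ($b{\left(B \right)} = \left(B^{2} + 14 B\right) + B = B^{2} + 15 B$)
$\left(1 + \left(-17\right) \left(-4\right) 103\right) + b{\left(174 \right)} = \left(1 + \left(-17\right) \left(-4\right) 103\right) + 174 \left(15 + 174\right) = \left(1 + 68 \cdot 103\right) + 174 \cdot 189 = \left(1 + 7004\right) + 32886 = 7005 + 32886 = 39891$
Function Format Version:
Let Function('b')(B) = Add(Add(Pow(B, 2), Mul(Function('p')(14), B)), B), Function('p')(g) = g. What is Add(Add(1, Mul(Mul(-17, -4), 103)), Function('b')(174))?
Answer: 39891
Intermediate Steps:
Function('b')(B) = Add(Pow(B, 2), Mul(15, B)) (Function('b')(B) = Add(Add(Pow(B, 2), Mul(14, B)), B) = Add(Pow(B, 2), Mul(15, B)))
Add(Add(1, Mul(Mul(-17, -4), 103)), Function('b')(174)) = Add(Add(1, Mul(Mul(-17, -4), 103)), Mul(174, Add(15, 174))) = Add(Add(1, Mul(68, 103)), Mul(174, 189)) = Add(Add(1, 7004), 32886) = Add(7005, 32886) = 39891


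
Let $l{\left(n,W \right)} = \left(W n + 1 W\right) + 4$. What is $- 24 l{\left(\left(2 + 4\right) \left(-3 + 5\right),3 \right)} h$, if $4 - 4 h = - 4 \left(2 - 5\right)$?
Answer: $2064$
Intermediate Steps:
$l{\left(n,W \right)} = 4 + W + W n$ ($l{\left(n,W \right)} = \left(W n + W\right) + 4 = \left(W + W n\right) + 4 = 4 + W + W n$)
$h = -2$ ($h = 1 - \frac{\left(-4\right) \left(2 - 5\right)}{4} = 1 - \frac{\left(-4\right) \left(-3\right)}{4} = 1 - 3 = -2$)
$- 24 l{\left(\left(2 + 4\right) \left(-3 + 5\right),3 \right)} h = - 24 \left(4 + 3 + 3 \left(2 + 4\right) \left(-3 + 5\right)\right) \left(-2\right) = - 24 \left(4 + 3 + 3 \cdot 6 \cdot 2\right) \left(-2\right) = - 24 \left(4 + 3 + 3 \cdot 12\right) \left(-2\right) = - 24 \left(4 + 3 + 36\right) \left(-2\right) = \left(-24\right) 43 \left(-2\right) = \left(-1032\right) \left(-2\right) = 2064$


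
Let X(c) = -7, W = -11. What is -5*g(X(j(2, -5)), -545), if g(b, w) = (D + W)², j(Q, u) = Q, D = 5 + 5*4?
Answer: -980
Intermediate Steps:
D = 25 (D = 5 + 20 = 25)
g(b, w) = 196 (g(b, w) = (25 - 11)² = 14² = 196)
-5*g(X(j(2, -5)), -545) = -5*196 = -980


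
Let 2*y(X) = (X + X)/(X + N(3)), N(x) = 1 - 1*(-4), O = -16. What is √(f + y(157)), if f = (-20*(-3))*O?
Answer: I*√310726/18 ≈ 30.968*I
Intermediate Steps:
N(x) = 5 (N(x) = 1 + 4 = 5)
y(X) = X/(5 + X) (y(X) = ((X + X)/(X + 5))/2 = ((2*X)/(5 + X))/2 = (2*X/(5 + X))/2 = X/(5 + X))
f = -960 (f = -20*(-3)*(-16) = 60*(-16) = -960)
√(f + y(157)) = √(-960 + 157/(5 + 157)) = √(-960 + 157/162) = √(-155363/162) = I*√310726/18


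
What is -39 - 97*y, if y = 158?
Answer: -15365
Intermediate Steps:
-39 - 97*y = -39 - 97*158 = -39 - 15326 = -15365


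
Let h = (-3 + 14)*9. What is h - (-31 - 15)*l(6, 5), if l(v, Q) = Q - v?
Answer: 53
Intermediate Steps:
h = 99 (h = 11*9 = 99)
h - (-31 - 15)*l(6, 5) = 99 - (-31 - 15)*(5 - 1*6) = 99 - (-46)*(5 - 6) = 99 - (-46)*(-1) = 99 - 1*46 = 99 - 46 = 53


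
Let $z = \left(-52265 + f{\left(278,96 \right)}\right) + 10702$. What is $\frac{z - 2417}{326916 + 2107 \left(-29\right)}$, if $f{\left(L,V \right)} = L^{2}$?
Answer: $\frac{33304}{265813} \approx 0.12529$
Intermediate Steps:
$z = 35721$ ($z = \left(-52265 + 278^{2}\right) + 10702 = \left(-52265 + 77284\right) + 10702 = 25019 + 10702 = 35721$)
$\frac{z - 2417}{326916 + 2107 \left(-29\right)} = \frac{35721 - 2417}{326916 + 2107 \left(-29\right)} = \frac{33304}{326916 - 61103} = \frac{33304}{265813}$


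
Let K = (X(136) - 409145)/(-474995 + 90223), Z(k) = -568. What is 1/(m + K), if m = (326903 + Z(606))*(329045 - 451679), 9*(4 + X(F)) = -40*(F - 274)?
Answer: -1154316/46195456659013633 ≈ -2.4988e-11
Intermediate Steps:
X(F) = 10924/9 - 40*F/9 (X(F) = -4 + (-40*(F - 274))/9 = -4 + (-40*(-274 + F))/9 = -4 + (10960 - 40*F)/9 = -4 + (10960/9 - 40*F/9) = 10924/9 - 40*F/9)
m = -40019766390 (m = (326903 - 568)*(329045 - 451679) = 326335*(-122634) = -40019766390)
K = 1225607/1154316 (K = ((10924/9 - 40/9*136) - 409145)/(-474995 + 90223) = ((10924/9 - 5440/9) - 409145)/(-384772) = (1828/3 - 409145)*(-1/384772) = -1225607/3*(-1/384772) = 1225607/1154316 ≈ 1.0618)
1/(m + K) = 1/(-40019766390 + 1225607/1154316) = 1/(-46195456659013633/1154316) = -1154316/46195456659013633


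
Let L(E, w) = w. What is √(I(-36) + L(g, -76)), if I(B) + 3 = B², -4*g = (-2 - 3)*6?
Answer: √1217 ≈ 34.885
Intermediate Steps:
g = 15/2 (g = -(-2 - 3)*6/4 = -(-5)*6/4 = -¼*(-30) = 15/2 ≈ 7.5000)
I(B) = -3 + B²
√(I(-36) + L(g, -76)) = √((-3 + (-36)²) - 76) = √((-3 + 1296) - 76) = √(1293 - 76) = √1217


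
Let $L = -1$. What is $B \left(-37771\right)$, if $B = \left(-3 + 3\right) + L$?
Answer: $37771$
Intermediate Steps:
$B = -1$ ($B = \left(-3 + 3\right) - 1 = 0 - 1 = -1$)
$B \left(-37771\right) = \left(-1\right) \left(-37771\right) = 37771$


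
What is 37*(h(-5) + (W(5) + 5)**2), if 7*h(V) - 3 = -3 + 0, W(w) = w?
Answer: 3700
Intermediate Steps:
h(V) = 0 (h(V) = 3/7 + (-3 + 0)/7 = 3/7 + (1/7)*(-3) = 3/7 - 3/7 = 0)
37*(h(-5) + (W(5) + 5)**2) = 37*(0 + (5 + 5)**2) = 37*(0 + 10**2) = 37*(0 + 100) = 37*100 = 3700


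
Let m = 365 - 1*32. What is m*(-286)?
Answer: -95238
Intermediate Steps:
m = 333 (m = 365 - 32 = 333)
m*(-286) = 333*(-286) = -95238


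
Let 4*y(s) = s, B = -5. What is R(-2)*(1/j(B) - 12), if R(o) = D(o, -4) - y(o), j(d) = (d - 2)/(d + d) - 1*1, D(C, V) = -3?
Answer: 115/3 ≈ 38.333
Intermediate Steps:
y(s) = s/4
j(d) = -1 + (-2 + d)/(2*d) (j(d) = (-2 + d)/((2*d)) - 1 = (-2 + d)*(1/(2*d)) - 1 = (-2 + d)/(2*d) - 1 = -1 + (-2 + d)/(2*d))
R(o) = -3 - o/4
R(-2)*(1/j(B) - 12) = (-3 - ¼*(-2))*(1/((½)*(-2 - 1*(-5))/(-5)) - 12) = (-3 + ½)*(1/((½)*(-⅕)*(-2 + 5)) - 12) = -5*(1/((½)*(-⅕)*3) - 12)/2 = -5*(1/(-3/10) - 12)/2 = -5*(-10/3 - 12)/2 = -5/2*(-46/3) = 115/3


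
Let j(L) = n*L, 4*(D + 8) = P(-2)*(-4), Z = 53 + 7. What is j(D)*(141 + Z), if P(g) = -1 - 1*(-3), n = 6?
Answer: -12060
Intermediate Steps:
Z = 60
P(g) = 2 (P(g) = -1 + 3 = 2)
D = -10 (D = -8 + (2*(-4))/4 = -8 + (1/4)*(-8) = -8 - 2 = -10)
j(L) = 6*L
j(D)*(141 + Z) = (6*(-10))*(141 + 60) = -60*201 = -12060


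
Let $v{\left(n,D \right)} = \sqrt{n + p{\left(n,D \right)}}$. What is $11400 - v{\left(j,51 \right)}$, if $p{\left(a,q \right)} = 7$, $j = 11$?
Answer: $11400 - 3 \sqrt{2} \approx 11396.0$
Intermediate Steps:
$v{\left(n,D \right)} = \sqrt{7 + n}$ ($v{\left(n,D \right)} = \sqrt{n + 7} = \sqrt{7 + n}$)
$11400 - v{\left(j,51 \right)} = 11400 - \sqrt{7 + 11} = 11400 - \sqrt{18} = 11400 - 3 \sqrt{2}$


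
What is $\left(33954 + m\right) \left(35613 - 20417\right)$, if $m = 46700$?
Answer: $1225618184$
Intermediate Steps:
$\left(33954 + m\right) \left(35613 - 20417\right) = \left(33954 + 46700\right) \left(35613 - 20417\right) = 80654 \cdot 15196 = 1225618184$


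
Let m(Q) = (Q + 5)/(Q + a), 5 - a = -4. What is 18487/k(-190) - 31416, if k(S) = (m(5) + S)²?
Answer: -55153809137/1755625 ≈ -31415.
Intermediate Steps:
a = 9 (a = 5 - 1*(-4) = 5 + 4 = 9)
m(Q) = (5 + Q)/(9 + Q) (m(Q) = (Q + 5)/(Q + 9) = (5 + Q)/(9 + Q))
k(S) = (5/7 + S)² (k(S) = ((5 + 5)/(9 + 5) + S)² = (10/14 + S)² = ((1/14)*10 + S)² = (5/7 + S)²)
18487/k(-190) - 31416 = 18487/(((5 + 7*(-190))²/49)) - 31416 = 18487/(((5 - 1330)²/49)) - 31416 = 18487/(((1/49)*(-1325)²)) - 31416 = 18487/(((1/49)*1755625)) - 31416 = 18487/(1755625/49) - 31416 = 18487*(49/1755625) - 31416 = 905863/1755625 - 31416 = -55153809137/1755625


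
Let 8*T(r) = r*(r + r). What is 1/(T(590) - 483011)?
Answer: -1/395986 ≈ -2.5253e-6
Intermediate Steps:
T(r) = r**2/4 (T(r) = (r*(r + r))/8 = (r*(2*r))/8 = (2*r**2)/8 = r**2/4)
1/(T(590) - 483011) = 1/((1/4)*590**2 - 483011) = 1/((1/4)*348100 - 483011) = 1/(87025 - 483011) = 1/(-395986) = -1/395986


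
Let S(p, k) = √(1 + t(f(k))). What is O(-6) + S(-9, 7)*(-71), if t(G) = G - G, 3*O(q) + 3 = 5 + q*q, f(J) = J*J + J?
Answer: -175/3 ≈ -58.333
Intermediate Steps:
f(J) = J + J² (f(J) = J² + J = J + J²)
O(q) = ⅔ + q²/3 (O(q) = -1 + (5 + q*q)/3 = -1 + (5 + q²)/3 = -1 + (5/3 + q²/3) = ⅔ + q²/3)
t(G) = 0
S(p, k) = 1 (S(p, k) = √(1 + 0) = √1 = 1)
O(-6) + S(-9, 7)*(-71) = (⅔ + (⅓)*(-6)²) + 1*(-71) = (⅔ + (⅓)*36) - 71 = (⅔ + 12) - 71 = 38/3 - 71 = -175/3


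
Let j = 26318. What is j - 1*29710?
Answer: -3392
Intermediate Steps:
j - 1*29710 = 26318 - 1*29710 = 26318 - 29710 = -3392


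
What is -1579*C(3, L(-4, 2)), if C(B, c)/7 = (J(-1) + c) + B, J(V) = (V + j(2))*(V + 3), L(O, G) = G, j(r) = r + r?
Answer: -121583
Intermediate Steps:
j(r) = 2*r
J(V) = (3 + V)*(4 + V) (J(V) = (V + 2*2)*(V + 3) = (V + 4)*(3 + V) = (4 + V)*(3 + V) = (3 + V)*(4 + V))
C(B, c) = 42 + 7*B + 7*c (C(B, c) = 7*(((12 + (-1)**2 + 7*(-1)) + c) + B) = 7*(((12 + 1 - 7) + c) + B) = 7*((6 + c) + B) = 7*(6 + B + c) = 42 + 7*B + 7*c)
-1579*C(3, L(-4, 2)) = -1579*(42 + 7*3 + 7*2) = -1579*(42 + 21 + 14) = -1579*77 = -121583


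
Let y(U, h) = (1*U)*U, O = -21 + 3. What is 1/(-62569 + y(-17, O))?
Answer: -1/62280 ≈ -1.6057e-5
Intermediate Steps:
O = -18
y(U, h) = U² (y(U, h) = U*U = U²)
1/(-62569 + y(-17, O)) = 1/(-62569 + (-17)²) = 1/(-62569 + 289) = 1/(-62280) = -1/62280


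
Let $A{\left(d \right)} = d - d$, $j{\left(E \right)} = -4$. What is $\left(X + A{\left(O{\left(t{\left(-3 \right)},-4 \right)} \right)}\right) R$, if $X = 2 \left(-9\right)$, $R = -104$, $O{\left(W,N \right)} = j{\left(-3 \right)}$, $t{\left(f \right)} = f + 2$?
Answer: $1872$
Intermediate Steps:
$t{\left(f \right)} = 2 + f$
$O{\left(W,N \right)} = -4$
$X = -18$
$A{\left(d \right)} = 0$
$\left(X + A{\left(O{\left(t{\left(-3 \right)},-4 \right)} \right)}\right) R = \left(-18 + 0\right) \left(-104\right) = \left(-18\right) \left(-104\right) = 1872$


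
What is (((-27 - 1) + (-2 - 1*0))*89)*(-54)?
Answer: 144180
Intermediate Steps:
(((-27 - 1) + (-2 - 1*0))*89)*(-54) = ((-28 + (-2 + 0))*89)*(-54) = ((-28 - 2)*89)*(-54) = -30*89*(-54) = -2670*(-54) = 144180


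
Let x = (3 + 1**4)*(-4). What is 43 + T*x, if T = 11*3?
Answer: -485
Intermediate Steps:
T = 33
x = -16 (x = (3 + 1)*(-4) = 4*(-4) = -16)
43 + T*x = 43 + 33*(-16) = 43 - 528 = -485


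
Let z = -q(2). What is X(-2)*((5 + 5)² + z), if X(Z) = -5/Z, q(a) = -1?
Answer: 505/2 ≈ 252.50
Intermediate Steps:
z = 1 (z = -1*(-1) = 1)
X(-2)*((5 + 5)² + z) = (-5/(-2))*((5 + 5)² + 1) = (-5*(-½))*(10² + 1) = 5*(100 + 1)/2 = (5/2)*101 = 505/2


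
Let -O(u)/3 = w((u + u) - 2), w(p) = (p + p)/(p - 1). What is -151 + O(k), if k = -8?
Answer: -2977/19 ≈ -156.68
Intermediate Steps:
w(p) = 2*p/(-1 + p) (w(p) = (2*p)/(-1 + p) = 2*p/(-1 + p))
O(u) = -6*(-2 + 2*u)/(-3 + 2*u) (O(u) = -6*((u + u) - 2)/(-1 + ((u + u) - 2)) = -6*(2*u - 2)/(-1 + (2*u - 2)) = -6*(-2 + 2*u)/(-1 + (-2 + 2*u)) = -6*(-2 + 2*u)/(-3 + 2*u))
-151 + O(k) = -151 + 12*(1 - 1*(-8))/(-3 + 2*(-8)) = -151 + 12*(1 + 8)/(-3 - 16) = -151 + 12*9/(-19) = -151 + 12*(-1/19)*9 = -151 - 108/19 = -2977/19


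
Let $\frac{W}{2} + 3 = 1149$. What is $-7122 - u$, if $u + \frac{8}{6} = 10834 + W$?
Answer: $- \frac{60740}{3} \approx -20247.0$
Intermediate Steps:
$W = 2292$ ($W = -6 + 2 \cdot 1149 = -6 + 2298 = 2292$)
$u = \frac{39374}{3}$ ($u = - \frac{4}{3} + \left(10834 + 2292\right) = - \frac{4}{3} + 13126 = \frac{39374}{3} \approx 13125.0$)
$-7122 - u = -7122 - \frac{39374}{3} = - \frac{60740}{3}$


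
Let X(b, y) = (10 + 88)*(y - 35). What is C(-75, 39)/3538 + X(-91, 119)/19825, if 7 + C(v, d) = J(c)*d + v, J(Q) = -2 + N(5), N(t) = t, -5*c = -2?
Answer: 488831/1149850 ≈ 0.42513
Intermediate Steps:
c = ⅖ (c = -⅕*(-2) = ⅖ ≈ 0.40000)
X(b, y) = -3430 + 98*y (X(b, y) = 98*(-35 + y) = -3430 + 98*y)
J(Q) = 3 (J(Q) = -2 + 5 = 3)
C(v, d) = -7 + v + 3*d (C(v, d) = -7 + (3*d + v) = -7 + (v + 3*d) = -7 + v + 3*d)
C(-75, 39)/3538 + X(-91, 119)/19825 = (-7 - 75 + 3*39)/3538 + (-3430 + 98*119)/19825 = (-7 - 75 + 117)*(1/3538) + (-3430 + 11662)*(1/19825) = 35*(1/3538) + 8232*(1/19825) = 35/3538 + 8232/19825 = 488831/1149850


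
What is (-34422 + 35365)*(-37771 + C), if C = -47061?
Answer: -79996576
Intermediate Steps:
(-34422 + 35365)*(-37771 + C) = (-34422 + 35365)*(-37771 - 47061) = 943*(-84832) = -79996576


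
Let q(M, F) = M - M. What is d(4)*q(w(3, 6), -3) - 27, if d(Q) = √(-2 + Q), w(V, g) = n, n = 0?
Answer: -27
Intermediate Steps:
w(V, g) = 0
q(M, F) = 0
d(4)*q(w(3, 6), -3) - 27 = √(-2 + 4)*0 - 27 = √2*0 - 27 = 0 - 27 = -27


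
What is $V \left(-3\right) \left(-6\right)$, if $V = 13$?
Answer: $234$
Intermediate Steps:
$V \left(-3\right) \left(-6\right) = 13 \left(-3\right) \left(-6\right) = \left(-39\right) \left(-6\right) = 234$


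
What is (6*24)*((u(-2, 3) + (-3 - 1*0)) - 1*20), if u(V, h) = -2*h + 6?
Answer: -3312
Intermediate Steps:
u(V, h) = 6 - 2*h
(6*24)*((u(-2, 3) + (-3 - 1*0)) - 1*20) = (6*24)*(((6 - 2*3) + (-3 - 1*0)) - 1*20) = 144*(((6 - 6) + (-3 + 0)) - 20) = 144*((0 - 3) - 20) = 144*(-3 - 20) = 144*(-23) = -3312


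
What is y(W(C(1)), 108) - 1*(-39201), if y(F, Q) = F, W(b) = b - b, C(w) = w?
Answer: 39201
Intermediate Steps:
W(b) = 0
y(W(C(1)), 108) - 1*(-39201) = 0 - 1*(-39201) = 0 + 39201 = 39201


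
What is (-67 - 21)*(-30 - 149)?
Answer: 15752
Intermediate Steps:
(-67 - 21)*(-30 - 149) = -88*(-179) = 15752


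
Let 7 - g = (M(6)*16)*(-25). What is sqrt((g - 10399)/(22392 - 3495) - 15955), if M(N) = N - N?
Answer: I*sqrt(633074752691)/6299 ≈ 126.32*I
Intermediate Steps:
M(N) = 0
g = 7 (g = 7 - 0*16*(-25) = 7 - 0*(-25) = 7 - 1*0 = 7 + 0 = 7)
sqrt((g - 10399)/(22392 - 3495) - 15955) = sqrt((7 - 10399)/(22392 - 3495) - 15955) = sqrt(-10392/18897 - 15955) = sqrt(-10392*1/18897 - 15955) = sqrt(-3464/6299 - 15955) = sqrt(-100504009/6299) = I*sqrt(633074752691)/6299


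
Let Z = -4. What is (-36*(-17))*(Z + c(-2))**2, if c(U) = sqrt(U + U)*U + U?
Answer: 12240 + 29376*I ≈ 12240.0 + 29376.0*I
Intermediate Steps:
c(U) = U + sqrt(2)*U**(3/2) (c(U) = sqrt(2*U)*U + U = (sqrt(2)*sqrt(U))*U + U = sqrt(2)*U**(3/2) + U = U + sqrt(2)*U**(3/2))
(-36*(-17))*(Z + c(-2))**2 = (-36*(-17))*(-4 + (-2 + sqrt(2)*(-2)**(3/2)))**2 = 612*(-4 + (-2 + sqrt(2)*(-2*I*sqrt(2))))**2 = 612*(-4 + (-2 - 4*I))**2 = 612*(-6 - 4*I)**2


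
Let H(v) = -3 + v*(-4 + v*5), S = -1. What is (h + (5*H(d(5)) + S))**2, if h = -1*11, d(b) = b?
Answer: 248004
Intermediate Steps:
H(v) = -3 + v*(-4 + 5*v)
h = -11
(h + (5*H(d(5)) + S))**2 = (-11 + (5*(-3 - 4*5 + 5*5**2) - 1))**2 = (-11 + (5*(-3 - 20 + 5*25) - 1))**2 = (-11 + (5*(-3 - 20 + 125) - 1))**2 = (-11 + (5*102 - 1))**2 = (-11 + (510 - 1))**2 = (-11 + 509)**2 = 498**2 = 248004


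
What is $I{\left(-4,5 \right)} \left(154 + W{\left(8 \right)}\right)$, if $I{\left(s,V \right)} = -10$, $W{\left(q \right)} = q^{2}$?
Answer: $-2180$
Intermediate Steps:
$I{\left(-4,5 \right)} \left(154 + W{\left(8 \right)}\right) = - 10 \left(154 + 8^{2}\right) = - 10 \left(154 + 64\right) = \left(-10\right) 218 = -2180$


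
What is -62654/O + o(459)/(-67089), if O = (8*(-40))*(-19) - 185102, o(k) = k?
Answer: 686870518/2001734493 ≈ 0.34314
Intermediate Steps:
O = -179022 (O = -320*(-19) - 185102 = 6080 - 185102 = -179022)
-62654/O + o(459)/(-67089) = -62654/(-179022) + 459/(-67089) = -62654*(-1/179022) + 459*(-1/67089) = 31327/89511 - 153/22363 = 686870518/2001734493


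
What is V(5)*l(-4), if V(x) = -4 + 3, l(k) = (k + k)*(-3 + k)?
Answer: -56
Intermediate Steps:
l(k) = 2*k*(-3 + k) (l(k) = (2*k)*(-3 + k) = 2*k*(-3 + k))
V(x) = -1
V(5)*l(-4) = -2*(-4)*(-3 - 4) = -2*(-4)*(-7) = -1*56 = -56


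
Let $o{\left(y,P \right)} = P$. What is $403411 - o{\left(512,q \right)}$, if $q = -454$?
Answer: $403865$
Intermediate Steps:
$403411 - o{\left(512,q \right)} = 403411 - -454 = 403411 + 454 = 403865$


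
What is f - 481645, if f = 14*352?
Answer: -476717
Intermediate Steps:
f = 4928
f - 481645 = 4928 - 481645 = -476717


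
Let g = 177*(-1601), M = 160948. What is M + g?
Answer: -122429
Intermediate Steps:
g = -283377
M + g = 160948 - 283377 = -122429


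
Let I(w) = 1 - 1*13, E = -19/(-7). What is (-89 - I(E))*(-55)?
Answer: 4235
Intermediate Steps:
E = 19/7 (E = -19*(-⅐) = 19/7 ≈ 2.7143)
I(w) = -12 (I(w) = 1 - 13 = -12)
(-89 - I(E))*(-55) = (-89 - 1*(-12))*(-55) = (-89 + 12)*(-55) = -77*(-55) = 4235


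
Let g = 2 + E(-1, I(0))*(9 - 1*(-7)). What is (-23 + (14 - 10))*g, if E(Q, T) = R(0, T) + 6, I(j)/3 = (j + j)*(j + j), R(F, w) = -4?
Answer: -646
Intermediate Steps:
I(j) = 12*j**2 (I(j) = 3*((j + j)*(j + j)) = 3*((2*j)*(2*j)) = 3*(4*j**2) = 12*j**2)
E(Q, T) = 2 (E(Q, T) = -4 + 6 = 2)
g = 34 (g = 2 + 2*(9 - 1*(-7)) = 2 + 2*(9 + 7) = 2 + 2*16 = 2 + 32 = 34)
(-23 + (14 - 10))*g = (-23 + (14 - 10))*34 = (-23 + 4)*34 = -19*34 = -646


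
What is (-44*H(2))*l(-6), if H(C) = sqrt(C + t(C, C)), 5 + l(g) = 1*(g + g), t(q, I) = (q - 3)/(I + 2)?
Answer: 374*sqrt(7) ≈ 989.51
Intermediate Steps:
t(q, I) = (-3 + q)/(2 + I)
l(g) = -5 + 2*g (l(g) = -5 + 1*(g + g) = -5 + 1*(2*g) = -5 + 2*g)
H(C) = sqrt(C + (-3 + C)/(2 + C))
(-44*H(2))*l(-6) = (-44*sqrt(-3 + 2 + 2*(2 + 2))/sqrt(2 + 2))*(-5 + 2*(-6)) = (-44*sqrt(-3 + 2 + 2*4)/2)*(-5 - 12) = -44*sqrt(-3 + 2 + 8)/2*(-17) = -44*sqrt(7)/2*(-17) = -22*sqrt(7)*(-17) = 374*sqrt(7)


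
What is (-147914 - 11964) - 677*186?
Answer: -285800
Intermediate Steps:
(-147914 - 11964) - 677*186 = -159878 - 1*125922 = -159878 - 125922 = -285800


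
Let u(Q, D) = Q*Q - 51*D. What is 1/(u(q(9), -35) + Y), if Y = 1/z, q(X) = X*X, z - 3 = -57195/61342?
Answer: 126831/1058592868 ≈ 0.00011981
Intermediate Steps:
z = 126831/61342 (z = 3 - 57195/61342 = 126831/61342 ≈ 2.0676)
q(X) = X²
u(Q, D) = Q² - 51*D
Y = 61342/126831 (Y = 1/(126831/61342) = 61342/126831 ≈ 0.48365)
1/(u(q(9), -35) + Y) = 1/(((9²)² - 51*(-35)) + 61342/126831) = 1/((81² + 1785) + 61342/126831) = 1/((6561 + 1785) + 61342/126831) = 1/(8346 + 61342/126831) = 1/(1058592868/126831) = 126831/1058592868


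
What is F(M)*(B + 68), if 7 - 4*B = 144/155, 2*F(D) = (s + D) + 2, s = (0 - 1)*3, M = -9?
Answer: -43101/124 ≈ -347.59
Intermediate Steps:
s = -3 (s = -1*3 = -3)
F(D) = -½ + D/2 (F(D) = ((-3 + D) + 2)/2 = (-1 + D)/2 = -½ + D/2)
B = 941/620 (B = 7/4 - 36/155 = 941/620 ≈ 1.5177)
F(M)*(B + 68) = (-½ + (½)*(-9))*(941/620 + 68) = (-½ - 9/2)*(43101/620) = -5*43101/620 = -43101/124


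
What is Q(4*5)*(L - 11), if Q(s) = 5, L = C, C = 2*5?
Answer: -5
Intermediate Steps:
C = 10
L = 10
Q(4*5)*(L - 11) = 5*(10 - 11) = 5*(-1) = -5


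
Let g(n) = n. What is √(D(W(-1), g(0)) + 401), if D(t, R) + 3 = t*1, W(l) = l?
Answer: √397 ≈ 19.925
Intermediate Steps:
D(t, R) = -3 + t (D(t, R) = -3 + t*1 = -3 + t)
√(D(W(-1), g(0)) + 401) = √((-3 - 1) + 401) = √(-4 + 401) = √397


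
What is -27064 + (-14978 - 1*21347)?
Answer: -63389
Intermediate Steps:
-27064 + (-14978 - 1*21347) = -27064 + (-14978 - 21347) = -27064 - 36325 = -63389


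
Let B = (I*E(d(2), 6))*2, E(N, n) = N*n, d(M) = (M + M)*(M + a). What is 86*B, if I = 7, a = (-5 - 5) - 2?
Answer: -288960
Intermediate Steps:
a = -12 (a = -10 - 2 = -12)
d(M) = 2*M*(-12 + M) (d(M) = (M + M)*(M - 12) = (2*M)*(-12 + M) = 2*M*(-12 + M))
B = -3360 (B = (7*((2*2*(-12 + 2))*6))*2 = (7*((2*2*(-10))*6))*2 = (7*(-40*6))*2 = (7*(-240))*2 = -1680*2 = -3360)
86*B = 86*(-3360) = -288960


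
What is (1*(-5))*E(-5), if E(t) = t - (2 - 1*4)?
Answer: 15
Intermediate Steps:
E(t) = 2 + t (E(t) = t - (2 - 4) = t - 1*(-2) = t + 2 = 2 + t)
(1*(-5))*E(-5) = (1*(-5))*(2 - 5) = -5*(-3) = 15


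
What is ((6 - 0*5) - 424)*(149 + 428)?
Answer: -241186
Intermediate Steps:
((6 - 0*5) - 424)*(149 + 428) = ((6 - 9*0) - 424)*577 = ((6 + 0) - 424)*577 = (6 - 424)*577 = -418*577 = -241186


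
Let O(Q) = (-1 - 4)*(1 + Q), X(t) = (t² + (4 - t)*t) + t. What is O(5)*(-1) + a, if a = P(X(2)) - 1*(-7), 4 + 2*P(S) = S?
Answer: 40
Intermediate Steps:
X(t) = t + t² + t*(4 - t) (X(t) = (t² + t*(4 - t)) + t = t + t² + t*(4 - t))
P(S) = -2 + S/2
O(Q) = -5 - 5*Q (O(Q) = -5*(1 + Q) = -5 - 5*Q)
a = 10 (a = (-2 + (5*2)/2) - 1*(-7) = (-2 + (½)*10) + 7 = (-2 + 5) + 7 = 3 + 7 = 10)
O(5)*(-1) + a = (-5 - 5*5)*(-1) + 10 = (-5 - 25)*(-1) + 10 = -30*(-1) + 10 = 30 + 10 = 40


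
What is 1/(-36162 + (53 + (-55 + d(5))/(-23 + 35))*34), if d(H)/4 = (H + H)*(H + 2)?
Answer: -2/67445 ≈ -2.9654e-5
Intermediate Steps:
d(H) = 8*H*(2 + H) (d(H) = 4*((H + H)*(H + 2)) = 4*((2*H)*(2 + H)) = 4*(2*H*(2 + H)) = 8*H*(2 + H))
1/(-36162 + (53 + (-55 + d(5))/(-23 + 35))*34) = 1/(-36162 + (53 + (-55 + 8*5*(2 + 5))/(-23 + 35))*34) = 1/(-36162 + (53 + (-55 + 8*5*7)/12)*34) = 1/(-36162 + (53 + (-55 + 280)*(1/12))*34) = 1/(-36162 + (53 + 225*(1/12))*34) = 1/(-36162 + (53 + 75/4)*34) = 1/(-36162 + (287/4)*34) = 1/(-36162 + 4879/2) = 1/(-67445/2) = -2/67445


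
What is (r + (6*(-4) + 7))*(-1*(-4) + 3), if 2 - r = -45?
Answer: 210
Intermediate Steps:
r = 47 (r = 2 - 1*(-45) = 2 + 45 = 47)
(r + (6*(-4) + 7))*(-1*(-4) + 3) = (47 + (6*(-4) + 7))*(-1*(-4) + 3) = (47 + (-24 + 7))*(4 + 3) = (47 - 17)*7 = 30*7 = 210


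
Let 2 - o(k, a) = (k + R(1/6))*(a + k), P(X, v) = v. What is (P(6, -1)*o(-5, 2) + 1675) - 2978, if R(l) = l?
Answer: -2581/2 ≈ -1290.5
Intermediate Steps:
o(k, a) = 2 - (⅙ + k)*(a + k) (o(k, a) = 2 - (k + 1/6)*(a + k) = 2 - (k + ⅙)*(a + k) = 2 - (⅙ + k)*(a + k))
(P(6, -1)*o(-5, 2) + 1675) - 2978 = (-(2 - 1*(-5)² - ⅙*2 - ⅙*(-5) - 1*2*(-5)) + 1675) - 2978 = (-(2 - 1*25 - ⅓ + ⅚ + 10) + 1675) - 2978 = (-(2 - 25 - ⅓ + ⅚ + 10) + 1675) - 2978 = (-1*(-25/2) + 1675) - 2978 = (25/2 + 1675) - 2978 = 3375/2 - 2978 = -2581/2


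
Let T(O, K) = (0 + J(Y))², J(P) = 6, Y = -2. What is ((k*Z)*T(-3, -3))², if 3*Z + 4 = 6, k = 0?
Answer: 0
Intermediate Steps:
T(O, K) = 36 (T(O, K) = (0 + 6)² = 6² = 36)
Z = ⅔ (Z = -4/3 + (⅓)*6 = -4/3 + 2 = ⅔ ≈ 0.66667)
((k*Z)*T(-3, -3))² = ((0*(⅔))*36)² = (0*36)² = 0² = 0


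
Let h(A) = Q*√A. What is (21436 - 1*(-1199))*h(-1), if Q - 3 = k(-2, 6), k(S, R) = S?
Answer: 22635*I ≈ 22635.0*I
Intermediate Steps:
Q = 1 (Q = 3 - 2 = 1)
h(A) = √A (h(A) = 1*√A = √A)
(21436 - 1*(-1199))*h(-1) = (21436 - 1*(-1199))*√(-1) = (21436 + 1199)*I = 22635*I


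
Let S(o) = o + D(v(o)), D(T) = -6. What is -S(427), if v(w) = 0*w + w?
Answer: -421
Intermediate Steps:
v(w) = w (v(w) = 0 + w = w)
S(o) = -6 + o (S(o) = o - 6 = -6 + o)
-S(427) = -(-6 + 427) = -1*421 = -421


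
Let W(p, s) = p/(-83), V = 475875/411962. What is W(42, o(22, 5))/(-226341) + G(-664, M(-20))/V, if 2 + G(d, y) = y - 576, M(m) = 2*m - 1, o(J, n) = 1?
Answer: -177429310002892/331108590375 ≈ -535.86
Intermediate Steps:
V = 475875/411962 (V = 475875*(1/411962) = 475875/411962 ≈ 1.1551)
W(p, s) = -p/83 (W(p, s) = p*(-1/83) = -p/83)
M(m) = -1 + 2*m
G(d, y) = -578 + y (G(d, y) = -2 + (y - 576) = -2 + (-576 + y) = -578 + y)
W(42, o(22, 5))/(-226341) + G(-664, M(-20))/V = -1/83*42/(-226341) + (-578 + (-1 + 2*(-20)))/(475875/411962) = -42/83*(-1/226341) + (-578 + (-1 - 40))*(411962/475875) = 14/6262101 + (-578 - 41)*(411962/475875) = 14/6262101 - 619*411962/475875 = 14/6262101 - 255004478/475875 = -177429310002892/331108590375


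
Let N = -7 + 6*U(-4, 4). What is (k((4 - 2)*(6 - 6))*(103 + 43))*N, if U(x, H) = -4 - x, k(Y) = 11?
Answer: -11242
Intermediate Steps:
N = -7 (N = -7 + 6*(-4 - 1*(-4)) = -7 + 6*(-4 + 4) = -7 + 6*0 = -7 + 0 = -7)
(k((4 - 2)*(6 - 6))*(103 + 43))*N = (11*(103 + 43))*(-7) = (11*146)*(-7) = 1606*(-7) = -11242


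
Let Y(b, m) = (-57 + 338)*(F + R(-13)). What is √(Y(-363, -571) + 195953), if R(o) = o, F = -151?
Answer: √149869 ≈ 387.13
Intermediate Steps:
Y(b, m) = -46084 (Y(b, m) = (-57 + 338)*(-151 - 13) = 281*(-164) = -46084)
√(Y(-363, -571) + 195953) = √(-46084 + 195953) = √149869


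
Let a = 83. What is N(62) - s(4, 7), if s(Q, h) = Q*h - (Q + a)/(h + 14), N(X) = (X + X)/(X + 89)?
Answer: -24349/1057 ≈ -23.036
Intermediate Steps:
N(X) = 2*X/(89 + X) (N(X) = (2*X)/(89 + X) = 2*X/(89 + X))
s(Q, h) = Q*h - (83 + Q)/(14 + h) (s(Q, h) = Q*h - (Q + 83)/(h + 14) = Q*h - (83 + Q)/(14 + h))
N(62) - s(4, 7) = 2*62/(89 + 62) - (-83 - 1*4 + 4*7² + 14*4*7)/(14 + 7) = 2*62/151 - (-83 - 4 + 4*49 + 392)/21 = 2*62*(1/151) - (-83 - 4 + 196 + 392)/21 = 124/151 - 501/21 = 124/151 - 1*167/7 = 124/151 - 167/7 = -24349/1057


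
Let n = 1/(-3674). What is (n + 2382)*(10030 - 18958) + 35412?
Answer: -39001496844/1837 ≈ -2.1231e+7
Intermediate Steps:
n = -1/3674 ≈ -0.00027218
(n + 2382)*(10030 - 18958) + 35412 = (-1/3674 + 2382)*(10030 - 18958) + 35412 = (8751467/3674)*(-8928) + 35412 = -39066548688/1837 + 35412 = -39001496844/1837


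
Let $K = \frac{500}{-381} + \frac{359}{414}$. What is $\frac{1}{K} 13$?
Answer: $- \frac{683514}{23407} \approx -29.201$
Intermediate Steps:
$K = - \frac{23407}{52578}$ ($K = 500 \left(- \frac{1}{381}\right) + 359 \cdot \frac{1}{414} = - \frac{500}{381} + \frac{359}{414} = - \frac{23407}{52578} \approx -0.44519$)
$\frac{1}{K} 13 = \frac{1}{- \frac{23407}{52578}} \cdot 13 = \left(- \frac{52578}{23407}\right) 13 = - \frac{683514}{23407}$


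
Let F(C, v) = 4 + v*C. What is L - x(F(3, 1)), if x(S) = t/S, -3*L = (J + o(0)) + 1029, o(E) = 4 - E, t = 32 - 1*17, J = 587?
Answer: -3795/7 ≈ -542.14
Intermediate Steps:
t = 15 (t = 32 - 17 = 15)
L = -540 (L = -((587 + (4 - 1*0)) + 1029)/3 = -((587 + (4 + 0)) + 1029)/3 = -((587 + 4) + 1029)/3 = -(591 + 1029)/3 = -⅓*1620 = -540)
F(C, v) = 4 + C*v
x(S) = 15/S
L - x(F(3, 1)) = -540 - 15/(4 + 3*1) = -540 - 15/(4 + 3) = -540 - 15/7 = -3795/7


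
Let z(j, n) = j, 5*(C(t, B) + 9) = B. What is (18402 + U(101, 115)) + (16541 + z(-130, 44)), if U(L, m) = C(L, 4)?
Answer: 174024/5 ≈ 34805.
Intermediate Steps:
C(t, B) = -9 + B/5
U(L, m) = -41/5 (U(L, m) = -9 + (⅕)*4 = -9 + ⅘ = -41/5)
(18402 + U(101, 115)) + (16541 + z(-130, 44)) = (18402 - 41/5) + (16541 - 130) = 91969/5 + 16411 = 174024/5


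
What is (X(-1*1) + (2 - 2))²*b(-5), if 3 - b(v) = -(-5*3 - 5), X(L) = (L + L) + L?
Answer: -153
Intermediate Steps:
X(L) = 3*L (X(L) = 2*L + L = 3*L)
b(v) = -17 (b(v) = 3 - (-1)*(-5*3 - 5) = 3 - (-1)*(-15 - 5) = 3 - (-1)*(-20) = 3 - 1*20 = 3 - 20 = -17)
(X(-1*1) + (2 - 2))²*b(-5) = (3*(-1*1) + (2 - 2))²*(-17) = (3*(-1) + 0)²*(-17) = (-3 + 0)²*(-17) = (-3)²*(-17) = 9*(-17) = -153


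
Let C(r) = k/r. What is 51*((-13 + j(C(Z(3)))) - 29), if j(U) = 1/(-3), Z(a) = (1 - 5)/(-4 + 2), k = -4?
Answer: -2159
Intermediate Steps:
Z(a) = 2 (Z(a) = -4/(-2) = -4*(-½) = 2)
C(r) = -4/r
j(U) = -⅓
51*((-13 + j(C(Z(3)))) - 29) = 51*((-13 - ⅓) - 29) = 51*(-40/3 - 29) = 51*(-127/3) = -2159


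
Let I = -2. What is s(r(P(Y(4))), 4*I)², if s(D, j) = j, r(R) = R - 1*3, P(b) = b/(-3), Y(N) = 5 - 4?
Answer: 64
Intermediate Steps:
Y(N) = 1
P(b) = -b/3 (P(b) = b*(-⅓) = -b/3)
r(R) = -3 + R (r(R) = R - 3 = -3 + R)
s(r(P(Y(4))), 4*I)² = (4*(-2))² = (-8)² = 64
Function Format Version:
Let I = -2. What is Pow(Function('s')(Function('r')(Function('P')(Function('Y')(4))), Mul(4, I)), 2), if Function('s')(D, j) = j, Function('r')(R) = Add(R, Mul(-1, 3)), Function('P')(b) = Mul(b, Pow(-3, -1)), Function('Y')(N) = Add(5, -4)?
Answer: 64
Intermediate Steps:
Function('Y')(N) = 1
Function('P')(b) = Mul(Rational(-1, 3), b) (Function('P')(b) = Mul(b, Rational(-1, 3)) = Mul(Rational(-1, 3), b))
Function('r')(R) = Add(-3, R) (Function('r')(R) = Add(R, -3) = Add(-3, R))
Pow(Function('s')(Function('r')(Function('P')(Function('Y')(4))), Mul(4, I)), 2) = Pow(Mul(4, -2), 2) = Pow(-8, 2) = 64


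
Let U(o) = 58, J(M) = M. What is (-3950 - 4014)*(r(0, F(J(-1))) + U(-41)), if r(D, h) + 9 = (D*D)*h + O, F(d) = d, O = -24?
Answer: -199100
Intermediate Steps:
r(D, h) = -33 + h*D² (r(D, h) = -9 + ((D*D)*h - 24) = -9 + (D²*h - 24) = -9 + (h*D² - 24) = -9 + (-24 + h*D²) = -33 + h*D²)
(-3950 - 4014)*(r(0, F(J(-1))) + U(-41)) = (-3950 - 4014)*((-33 - 1*0²) + 58) = -7964*((-33 - 1*0) + 58) = -7964*((-33 + 0) + 58) = -7964*(-33 + 58) = -7964*25 = -199100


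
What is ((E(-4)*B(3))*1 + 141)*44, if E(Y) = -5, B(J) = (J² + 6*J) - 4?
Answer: 1144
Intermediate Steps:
B(J) = -4 + J² + 6*J
((E(-4)*B(3))*1 + 141)*44 = (-5*(-4 + 3² + 6*3)*1 + 141)*44 = (-5*(-4 + 9 + 18)*1 + 141)*44 = (-5*23*1 + 141)*44 = (-115*1 + 141)*44 = (-115 + 141)*44 = 26*44 = 1144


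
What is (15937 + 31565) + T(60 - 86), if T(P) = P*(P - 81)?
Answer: 50284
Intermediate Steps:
T(P) = P*(-81 + P)
(15937 + 31565) + T(60 - 86) = (15937 + 31565) + (60 - 86)*(-81 + (60 - 86)) = 47502 - 26*(-81 - 26) = 47502 - 26*(-107) = 47502 + 2782 = 50284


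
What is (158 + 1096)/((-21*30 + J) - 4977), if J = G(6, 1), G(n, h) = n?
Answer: -418/1867 ≈ -0.22389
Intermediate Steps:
J = 6
(158 + 1096)/((-21*30 + J) - 4977) = (158 + 1096)/((-21*30 + 6) - 4977) = 1254/((-630 + 6) - 4977) = 1254/(-624 - 4977) = 1254/(-5601) = 1254*(-1/5601) = -418/1867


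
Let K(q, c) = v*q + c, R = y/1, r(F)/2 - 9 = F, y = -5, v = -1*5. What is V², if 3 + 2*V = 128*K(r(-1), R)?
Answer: 118439689/4 ≈ 2.9610e+7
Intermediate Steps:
v = -5
r(F) = 18 + 2*F
R = -5 (R = -5/1 = -5*1 = -5)
K(q, c) = c - 5*q (K(q, c) = -5*q + c = c - 5*q)
V = -10883/2 (V = -3/2 + (128*(-5 - 5*(18 + 2*(-1))))/2 = -3/2 + (128*(-5 - 5*(18 - 2)))/2 = -3/2 + (128*(-5 - 5*16))/2 = -3/2 + (128*(-5 - 80))/2 = -3/2 + (128*(-85))/2 = -3/2 + (½)*(-10880) = -3/2 - 5440 = -10883/2 ≈ -5441.5)
V² = (-10883/2)² = 118439689/4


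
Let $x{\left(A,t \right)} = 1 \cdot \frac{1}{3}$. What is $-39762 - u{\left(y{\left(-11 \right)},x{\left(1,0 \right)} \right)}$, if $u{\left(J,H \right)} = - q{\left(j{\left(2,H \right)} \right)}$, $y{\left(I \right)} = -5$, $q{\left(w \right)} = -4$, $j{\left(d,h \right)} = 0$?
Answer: $-39766$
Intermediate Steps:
$x{\left(A,t \right)} = \frac{1}{3}$ ($x{\left(A,t \right)} = 1 \cdot \frac{1}{3} = \frac{1}{3}$)
$u{\left(J,H \right)} = 4$ ($u{\left(J,H \right)} = \left(-1\right) \left(-4\right) = 4$)
$-39762 - u{\left(y{\left(-11 \right)},x{\left(1,0 \right)} \right)} = -39762 - 4 = -39766$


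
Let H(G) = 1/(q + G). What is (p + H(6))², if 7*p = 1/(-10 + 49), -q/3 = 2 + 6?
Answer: 7225/2683044 ≈ 0.0026928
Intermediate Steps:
q = -24 (q = -3*(2 + 6) = -3*8 = -24)
p = 1/273 (p = 1/(7*(-10 + 49)) = (⅐)/39 = (⅐)*(1/39) = 1/273 ≈ 0.0036630)
H(G) = 1/(-24 + G)
(p + H(6))² = (1/273 + 1/(-24 + 6))² = (1/273 + 1/(-18))² = (1/273 - 1/18)² = (-85/1638)² = 7225/2683044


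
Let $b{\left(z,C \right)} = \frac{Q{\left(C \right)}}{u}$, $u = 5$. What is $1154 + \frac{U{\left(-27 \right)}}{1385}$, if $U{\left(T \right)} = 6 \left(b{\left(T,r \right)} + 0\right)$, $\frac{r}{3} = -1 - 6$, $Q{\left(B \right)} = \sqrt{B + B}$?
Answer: $1154 + \frac{6 i \sqrt{42}}{6925} \approx 1154.0 + 0.0056151 i$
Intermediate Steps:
$Q{\left(B \right)} = \sqrt{2} \sqrt{B}$ ($Q{\left(B \right)} = \sqrt{2 B} = \sqrt{2} \sqrt{B}$)
$r = -21$ ($r = 3 \left(-1 - 6\right) = 3 \left(-7\right) = -21$)
$b{\left(z,C \right)} = \frac{\sqrt{2} \sqrt{C}}{5}$
$U{\left(T \right)} = \frac{6 i \sqrt{42}}{5}$ ($U{\left(T \right)} = 6 \left(\frac{\sqrt{2} \sqrt{-21}}{5} + 0\right) = 6 \left(\frac{\sqrt{2} i \sqrt{21}}{5} + 0\right) = 6 \left(\frac{i \sqrt{42}}{5} + 0\right) = 6 \frac{i \sqrt{42}}{5} = \frac{6 i \sqrt{42}}{5}$)
$1154 + \frac{U{\left(-27 \right)}}{1385} = 1154 + \frac{\frac{6}{5} i \sqrt{42}}{1385} = 1154 + \frac{6 i \sqrt{42}}{5} \cdot \frac{1}{1385} = 1154 + \frac{6 i \sqrt{42}}{6925}$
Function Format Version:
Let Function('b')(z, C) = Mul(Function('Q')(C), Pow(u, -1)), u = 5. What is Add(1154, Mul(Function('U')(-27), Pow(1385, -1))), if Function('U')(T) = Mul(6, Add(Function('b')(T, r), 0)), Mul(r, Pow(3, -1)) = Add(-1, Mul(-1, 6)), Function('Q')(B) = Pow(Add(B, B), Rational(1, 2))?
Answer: Add(1154, Mul(Rational(6, 6925), I, Pow(42, Rational(1, 2)))) ≈ Add(1154.0, Mul(0.0056151, I))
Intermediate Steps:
Function('Q')(B) = Mul(Pow(2, Rational(1, 2)), Pow(B, Rational(1, 2))) (Function('Q')(B) = Pow(Mul(2, B), Rational(1, 2)) = Mul(Pow(2, Rational(1, 2)), Pow(B, Rational(1, 2))))
r = -21 (r = Mul(3, Add(-1, Mul(-1, 6))) = Mul(3, Add(-1, -6)) = Mul(3, -7) = -21)
Function('b')(z, C) = Mul(Rational(1, 5), Pow(2, Rational(1, 2)), Pow(C, Rational(1, 2))) (Function('b')(z, C) = Mul(Mul(Pow(2, Rational(1, 2)), Pow(C, Rational(1, 2))), Pow(5, -1)) = Mul(Mul(Pow(2, Rational(1, 2)), Pow(C, Rational(1, 2))), Rational(1, 5)) = Mul(Rational(1, 5), Pow(2, Rational(1, 2)), Pow(C, Rational(1, 2))))
Function('U')(T) = Mul(Rational(6, 5), I, Pow(42, Rational(1, 2))) (Function('U')(T) = Mul(6, Add(Mul(Rational(1, 5), Pow(2, Rational(1, 2)), Pow(-21, Rational(1, 2))), 0)) = Mul(6, Add(Mul(Rational(1, 5), Pow(2, Rational(1, 2)), Mul(I, Pow(21, Rational(1, 2)))), 0)) = Mul(6, Add(Mul(Rational(1, 5), I, Pow(42, Rational(1, 2))), 0)) = Mul(6, Mul(Rational(1, 5), I, Pow(42, Rational(1, 2)))) = Mul(Rational(6, 5), I, Pow(42, Rational(1, 2))))
Add(1154, Mul(Function('U')(-27), Pow(1385, -1))) = Add(1154, Mul(Mul(Rational(6, 5), I, Pow(42, Rational(1, 2))), Pow(1385, -1))) = Add(1154, Mul(Mul(Rational(6, 5), I, Pow(42, Rational(1, 2))), Rational(1, 1385))) = Add(1154, Mul(Rational(6, 6925), I, Pow(42, Rational(1, 2))))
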